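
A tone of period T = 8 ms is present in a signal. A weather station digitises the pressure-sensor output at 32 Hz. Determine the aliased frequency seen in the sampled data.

3 Hz

T = 8 ms → f = 1/T = 125 Hz.
125 Hz mod fs = 29 Hz.
29 Hz > fs/2 = 16 Hz, folds to fs − 29 Hz = 3 Hz.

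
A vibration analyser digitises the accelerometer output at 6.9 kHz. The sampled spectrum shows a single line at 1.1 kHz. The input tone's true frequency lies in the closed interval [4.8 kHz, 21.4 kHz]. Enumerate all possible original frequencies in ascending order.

Frequencies that alias to 1.1 kHz are k·fs ± 1.1 kHz for integer k ≥ 0.
k=0: 1.1 kHz.
k=1: 5.8 kHz, 8 kHz.
k=2: 12.7 kHz, 14.9 kHz.
k=3: 19.6 kHz, 21.8 kHz.
k=4: 26.5 kHz, 28.7 kHz.
Within [4.8 kHz, 21.4 kHz]: 5.8 kHz, 8 kHz, 12.7 kHz, 14.9 kHz, 19.6 kHz.

5.8 kHz, 8 kHz, 12.7 kHz, 14.9 kHz, 19.6 kHz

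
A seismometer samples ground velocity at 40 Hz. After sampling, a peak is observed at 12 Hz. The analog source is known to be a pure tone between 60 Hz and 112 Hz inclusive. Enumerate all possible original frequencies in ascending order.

68 Hz, 92 Hz, 108 Hz

Frequencies that alias to 12 Hz are k·fs ± 12 Hz for integer k ≥ 0.
k=0: 12 Hz.
k=1: 28 Hz, 52 Hz.
k=2: 68 Hz, 92 Hz.
k=3: 108 Hz, 132 Hz.
k=4: 148 Hz, 172 Hz.
Within [60 Hz, 112 Hz]: 68 Hz, 92 Hz, 108 Hz.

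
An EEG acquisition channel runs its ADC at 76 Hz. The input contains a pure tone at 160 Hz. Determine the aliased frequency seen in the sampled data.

8 Hz

160 Hz mod fs = 8 Hz.
8 Hz ≤ fs/2 = 38 Hz, appears at 8 Hz.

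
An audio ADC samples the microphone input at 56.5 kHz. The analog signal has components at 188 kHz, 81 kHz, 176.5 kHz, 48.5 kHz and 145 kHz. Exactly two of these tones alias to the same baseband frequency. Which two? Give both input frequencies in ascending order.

81 kHz, 145 kHz

fs/2 = 28.25 kHz.
188 kHz mod fs = 18.5 kHz.
18.5 kHz ≤ fs/2 = 28.25 kHz, appears at 18.5 kHz.
81 kHz mod fs = 24.5 kHz.
24.5 kHz ≤ fs/2 = 28.25 kHz, appears at 24.5 kHz.
176.5 kHz mod fs = 7 kHz.
7 kHz ≤ fs/2 = 28.25 kHz, appears at 7 kHz.
48.5 kHz > fs/2 = 28.25 kHz, folds to fs − 48.5 kHz = 8 kHz.
145 kHz mod fs = 32 kHz.
32 kHz > fs/2 = 28.25 kHz, folds to fs − 32 kHz = 24.5 kHz.
81 kHz and 145 kHz both map to 24.5 kHz.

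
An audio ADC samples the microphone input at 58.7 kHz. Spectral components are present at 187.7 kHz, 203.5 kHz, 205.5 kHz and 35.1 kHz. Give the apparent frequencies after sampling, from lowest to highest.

11.6 kHz, 23.6 kHz, 27.4 kHz, 29.3 kHz

fs/2 = 29.35 kHz.
187.7 kHz mod fs = 11.6 kHz.
11.6 kHz ≤ fs/2 = 29.35 kHz, appears at 11.6 kHz.
203.5 kHz mod fs = 27.4 kHz.
27.4 kHz ≤ fs/2 = 29.35 kHz, appears at 27.4 kHz.
205.5 kHz mod fs = 29.4 kHz.
29.4 kHz > fs/2 = 29.35 kHz, folds to fs − 29.4 kHz = 29.3 kHz.
35.1 kHz > fs/2 = 29.35 kHz, folds to fs − 35.1 kHz = 23.6 kHz.
Distinct values: {11.6 kHz, 23.6 kHz, 27.4 kHz, 29.3 kHz}.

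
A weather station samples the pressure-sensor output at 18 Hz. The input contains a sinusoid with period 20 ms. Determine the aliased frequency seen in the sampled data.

T = 20 ms → f = 1/T = 50 Hz.
50 Hz mod fs = 14 Hz.
14 Hz > fs/2 = 9 Hz, folds to fs − 14 Hz = 4 Hz.

4 Hz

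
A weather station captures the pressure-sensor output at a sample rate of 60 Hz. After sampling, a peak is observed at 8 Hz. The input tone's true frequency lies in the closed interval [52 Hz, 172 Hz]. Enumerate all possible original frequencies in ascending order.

Frequencies that alias to 8 Hz are k·fs ± 8 Hz for integer k ≥ 0.
k=0: 8 Hz.
k=1: 52 Hz, 68 Hz.
k=2: 112 Hz, 128 Hz.
k=3: 172 Hz, 188 Hz.
k=4: 232 Hz, 248 Hz.
Within [52 Hz, 172 Hz]: 52 Hz, 68 Hz, 112 Hz, 128 Hz, 172 Hz.

52 Hz, 68 Hz, 112 Hz, 128 Hz, 172 Hz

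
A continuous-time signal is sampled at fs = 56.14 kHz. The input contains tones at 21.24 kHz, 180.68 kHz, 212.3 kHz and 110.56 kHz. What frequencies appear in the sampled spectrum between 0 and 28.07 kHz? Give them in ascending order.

1.72 kHz, 12.26 kHz, 21.24 kHz

fs/2 = 28.07 kHz.
21.24 kHz ≤ fs/2 = 28.07 kHz, passes unchanged.
180.68 kHz mod fs = 12.26 kHz.
12.26 kHz ≤ fs/2 = 28.07 kHz, appears at 12.26 kHz.
212.3 kHz mod fs = 43.88 kHz.
43.88 kHz > fs/2 = 28.07 kHz, folds to fs − 43.88 kHz = 12.26 kHz.
110.56 kHz mod fs = 54.42 kHz.
54.42 kHz > fs/2 = 28.07 kHz, folds to fs − 54.42 kHz = 1.72 kHz.
Distinct values: {1.72 kHz, 12.26 kHz, 21.24 kHz}.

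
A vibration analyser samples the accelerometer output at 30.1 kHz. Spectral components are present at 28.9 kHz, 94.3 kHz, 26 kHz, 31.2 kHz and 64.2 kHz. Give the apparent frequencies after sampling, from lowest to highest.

fs/2 = 15.05 kHz.
28.9 kHz > fs/2 = 15.05 kHz, folds to fs − 28.9 kHz = 1.2 kHz.
94.3 kHz mod fs = 4 kHz.
4 kHz ≤ fs/2 = 15.05 kHz, appears at 4 kHz.
26 kHz > fs/2 = 15.05 kHz, folds to fs − 26 kHz = 4.1 kHz.
31.2 kHz mod fs = 1.1 kHz.
1.1 kHz ≤ fs/2 = 15.05 kHz, appears at 1.1 kHz.
64.2 kHz mod fs = 4 kHz.
4 kHz ≤ fs/2 = 15.05 kHz, appears at 4 kHz.
Distinct values: {1.1 kHz, 1.2 kHz, 4 kHz, 4.1 kHz}.

1.1 kHz, 1.2 kHz, 4 kHz, 4.1 kHz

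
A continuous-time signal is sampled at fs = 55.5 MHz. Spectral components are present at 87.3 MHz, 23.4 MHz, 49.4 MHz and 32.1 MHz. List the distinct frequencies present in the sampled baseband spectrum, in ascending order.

6.1 MHz, 23.4 MHz, 23.7 MHz

fs/2 = 27.75 MHz.
87.3 MHz mod fs = 31.8 MHz.
31.8 MHz > fs/2 = 27.75 MHz, folds to fs − 31.8 MHz = 23.7 MHz.
23.4 MHz ≤ fs/2 = 27.75 MHz, passes unchanged.
49.4 MHz > fs/2 = 27.75 MHz, folds to fs − 49.4 MHz = 6.1 MHz.
32.1 MHz > fs/2 = 27.75 MHz, folds to fs − 32.1 MHz = 23.4 MHz.
Distinct values: {6.1 MHz, 23.4 MHz, 23.7 MHz}.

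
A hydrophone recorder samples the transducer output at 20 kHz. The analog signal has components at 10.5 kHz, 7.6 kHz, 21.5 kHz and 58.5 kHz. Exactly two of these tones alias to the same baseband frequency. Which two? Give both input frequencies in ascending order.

21.5 kHz, 58.5 kHz

fs/2 = 10 kHz.
10.5 kHz > fs/2 = 10 kHz, folds to fs − 10.5 kHz = 9.5 kHz.
7.6 kHz ≤ fs/2 = 10 kHz, passes unchanged.
21.5 kHz mod fs = 1.5 kHz.
1.5 kHz ≤ fs/2 = 10 kHz, appears at 1.5 kHz.
58.5 kHz mod fs = 18.5 kHz.
18.5 kHz > fs/2 = 10 kHz, folds to fs − 18.5 kHz = 1.5 kHz.
21.5 kHz and 58.5 kHz both map to 1.5 kHz.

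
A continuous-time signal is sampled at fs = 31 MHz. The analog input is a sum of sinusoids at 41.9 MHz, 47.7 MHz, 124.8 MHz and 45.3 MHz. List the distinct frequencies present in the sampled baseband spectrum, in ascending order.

fs/2 = 15.5 MHz.
41.9 MHz mod fs = 10.9 MHz.
10.9 MHz ≤ fs/2 = 15.5 MHz, appears at 10.9 MHz.
47.7 MHz mod fs = 16.7 MHz.
16.7 MHz > fs/2 = 15.5 MHz, folds to fs − 16.7 MHz = 14.3 MHz.
124.8 MHz mod fs = 0.8 MHz.
0.8 MHz ≤ fs/2 = 15.5 MHz, appears at 0.8 MHz.
45.3 MHz mod fs = 14.3 MHz.
14.3 MHz ≤ fs/2 = 15.5 MHz, appears at 14.3 MHz.
Distinct values: {0.8 MHz, 10.9 MHz, 14.3 MHz}.

0.8 MHz, 10.9 MHz, 14.3 MHz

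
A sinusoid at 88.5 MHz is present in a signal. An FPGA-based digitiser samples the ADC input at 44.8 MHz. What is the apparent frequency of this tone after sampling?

1.1 MHz

88.5 MHz mod fs = 43.7 MHz.
43.7 MHz > fs/2 = 22.4 MHz, folds to fs − 43.7 MHz = 1.1 MHz.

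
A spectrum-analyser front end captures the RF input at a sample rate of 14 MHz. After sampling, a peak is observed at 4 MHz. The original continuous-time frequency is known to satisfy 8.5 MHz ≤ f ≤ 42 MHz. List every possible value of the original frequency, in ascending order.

Frequencies that alias to 4 MHz are k·fs ± 4 MHz for integer k ≥ 0.
k=0: 4 MHz.
k=1: 10 MHz, 18 MHz.
k=2: 24 MHz, 32 MHz.
k=3: 38 MHz, 46 MHz.
k=4: 52 MHz, 60 MHz.
Within [8.5 MHz, 42 MHz]: 10 MHz, 18 MHz, 24 MHz, 32 MHz, 38 MHz.

10 MHz, 18 MHz, 24 MHz, 32 MHz, 38 MHz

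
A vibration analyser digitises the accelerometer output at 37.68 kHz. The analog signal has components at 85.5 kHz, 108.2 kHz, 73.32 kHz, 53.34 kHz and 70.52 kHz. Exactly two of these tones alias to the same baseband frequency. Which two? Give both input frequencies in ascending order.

70.52 kHz, 108.2 kHz

fs/2 = 18.84 kHz.
85.5 kHz mod fs = 10.14 kHz.
10.14 kHz ≤ fs/2 = 18.84 kHz, appears at 10.14 kHz.
108.2 kHz mod fs = 32.84 kHz.
32.84 kHz > fs/2 = 18.84 kHz, folds to fs − 32.84 kHz = 4.84 kHz.
73.32 kHz mod fs = 35.64 kHz.
35.64 kHz > fs/2 = 18.84 kHz, folds to fs − 35.64 kHz = 2.04 kHz.
53.34 kHz mod fs = 15.66 kHz.
15.66 kHz ≤ fs/2 = 18.84 kHz, appears at 15.66 kHz.
70.52 kHz mod fs = 32.84 kHz.
32.84 kHz > fs/2 = 18.84 kHz, folds to fs − 32.84 kHz = 4.84 kHz.
70.52 kHz and 108.2 kHz both map to 4.84 kHz.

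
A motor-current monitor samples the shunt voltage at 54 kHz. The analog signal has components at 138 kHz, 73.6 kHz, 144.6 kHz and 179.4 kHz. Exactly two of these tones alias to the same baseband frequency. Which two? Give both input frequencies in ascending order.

fs/2 = 27 kHz.
138 kHz mod fs = 30 kHz.
30 kHz > fs/2 = 27 kHz, folds to fs − 30 kHz = 24 kHz.
73.6 kHz mod fs = 19.6 kHz.
19.6 kHz ≤ fs/2 = 27 kHz, appears at 19.6 kHz.
144.6 kHz mod fs = 36.6 kHz.
36.6 kHz > fs/2 = 27 kHz, folds to fs − 36.6 kHz = 17.4 kHz.
179.4 kHz mod fs = 17.4 kHz.
17.4 kHz ≤ fs/2 = 27 kHz, appears at 17.4 kHz.
144.6 kHz and 179.4 kHz both map to 17.4 kHz.

144.6 kHz, 179.4 kHz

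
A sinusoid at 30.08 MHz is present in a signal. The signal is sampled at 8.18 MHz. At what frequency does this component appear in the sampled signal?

30.08 MHz mod fs = 5.54 MHz.
5.54 MHz > fs/2 = 4.09 MHz, folds to fs − 5.54 MHz = 2.64 MHz.

2.64 MHz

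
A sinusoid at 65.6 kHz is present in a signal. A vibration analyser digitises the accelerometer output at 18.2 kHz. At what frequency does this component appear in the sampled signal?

65.6 kHz mod fs = 11 kHz.
11 kHz > fs/2 = 9.1 kHz, folds to fs − 11 kHz = 7.2 kHz.

7.2 kHz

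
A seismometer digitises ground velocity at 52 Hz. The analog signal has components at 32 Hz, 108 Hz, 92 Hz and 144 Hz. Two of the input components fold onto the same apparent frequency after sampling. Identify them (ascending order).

92 Hz, 144 Hz

fs/2 = 26 Hz.
32 Hz > fs/2 = 26 Hz, folds to fs − 32 Hz = 20 Hz.
108 Hz mod fs = 4 Hz.
4 Hz ≤ fs/2 = 26 Hz, appears at 4 Hz.
92 Hz mod fs = 40 Hz.
40 Hz > fs/2 = 26 Hz, folds to fs − 40 Hz = 12 Hz.
144 Hz mod fs = 40 Hz.
40 Hz > fs/2 = 26 Hz, folds to fs − 40 Hz = 12 Hz.
92 Hz and 144 Hz both map to 12 Hz.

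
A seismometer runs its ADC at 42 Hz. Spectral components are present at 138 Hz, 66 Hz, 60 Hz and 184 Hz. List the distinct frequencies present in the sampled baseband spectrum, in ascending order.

12 Hz, 16 Hz, 18 Hz

fs/2 = 21 Hz.
138 Hz mod fs = 12 Hz.
12 Hz ≤ fs/2 = 21 Hz, appears at 12 Hz.
66 Hz mod fs = 24 Hz.
24 Hz > fs/2 = 21 Hz, folds to fs − 24 Hz = 18 Hz.
60 Hz mod fs = 18 Hz.
18 Hz ≤ fs/2 = 21 Hz, appears at 18 Hz.
184 Hz mod fs = 16 Hz.
16 Hz ≤ fs/2 = 21 Hz, appears at 16 Hz.
Distinct values: {12 Hz, 16 Hz, 18 Hz}.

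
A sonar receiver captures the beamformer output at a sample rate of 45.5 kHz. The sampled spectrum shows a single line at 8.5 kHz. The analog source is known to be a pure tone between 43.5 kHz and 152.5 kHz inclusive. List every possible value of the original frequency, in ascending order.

54 kHz, 82.5 kHz, 99.5 kHz, 128 kHz, 145 kHz

Frequencies that alias to 8.5 kHz are k·fs ± 8.5 kHz for integer k ≥ 0.
k=0: 8.5 kHz.
k=1: 37 kHz, 54 kHz.
k=2: 82.5 kHz, 99.5 kHz.
k=3: 128 kHz, 145 kHz.
k=4: 173.5 kHz, 190.5 kHz.
Within [43.5 kHz, 152.5 kHz]: 54 kHz, 82.5 kHz, 99.5 kHz, 128 kHz, 145 kHz.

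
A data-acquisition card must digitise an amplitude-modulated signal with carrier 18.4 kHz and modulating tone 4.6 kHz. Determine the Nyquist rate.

46 kHz

AM sidebands sit at fc ± fm = 13.8 kHz and 23 kHz.
Highest-frequency component: 23 kHz.
Nyquist rate = 2 × 23 kHz = 46 kHz.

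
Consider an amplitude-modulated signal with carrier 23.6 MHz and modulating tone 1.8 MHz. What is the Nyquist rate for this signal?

AM sidebands sit at fc ± fm = 21.8 MHz and 25.4 MHz.
Highest-frequency component: 25.4 MHz.
Nyquist rate = 2 × 25.4 MHz = 50.8 MHz.

50.8 MHz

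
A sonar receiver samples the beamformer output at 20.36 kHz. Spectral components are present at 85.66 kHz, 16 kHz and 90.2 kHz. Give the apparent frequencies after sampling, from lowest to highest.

fs/2 = 10.18 kHz.
85.66 kHz mod fs = 4.22 kHz.
4.22 kHz ≤ fs/2 = 10.18 kHz, appears at 4.22 kHz.
16 kHz > fs/2 = 10.18 kHz, folds to fs − 16 kHz = 4.36 kHz.
90.2 kHz mod fs = 8.76 kHz.
8.76 kHz ≤ fs/2 = 10.18 kHz, appears at 8.76 kHz.
Distinct values: {4.22 kHz, 4.36 kHz, 8.76 kHz}.

4.22 kHz, 4.36 kHz, 8.76 kHz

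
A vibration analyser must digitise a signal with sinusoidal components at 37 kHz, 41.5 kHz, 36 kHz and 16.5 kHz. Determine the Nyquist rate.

Highest-frequency component: 41.5 kHz.
Nyquist rate = 2 × 41.5 kHz = 83 kHz.

83 kHz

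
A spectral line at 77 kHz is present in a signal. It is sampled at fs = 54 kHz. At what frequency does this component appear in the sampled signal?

23 kHz

77 kHz mod fs = 23 kHz.
23 kHz ≤ fs/2 = 27 kHz, appears at 23 kHz.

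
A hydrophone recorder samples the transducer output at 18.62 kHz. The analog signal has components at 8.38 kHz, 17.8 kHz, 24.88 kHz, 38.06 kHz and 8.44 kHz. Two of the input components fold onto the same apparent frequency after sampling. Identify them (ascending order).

17.8 kHz, 38.06 kHz

fs/2 = 9.31 kHz.
8.38 kHz ≤ fs/2 = 9.31 kHz, passes unchanged.
17.8 kHz > fs/2 = 9.31 kHz, folds to fs − 17.8 kHz = 0.82 kHz.
24.88 kHz mod fs = 6.26 kHz.
6.26 kHz ≤ fs/2 = 9.31 kHz, appears at 6.26 kHz.
38.06 kHz mod fs = 0.82 kHz.
0.82 kHz ≤ fs/2 = 9.31 kHz, appears at 0.82 kHz.
8.44 kHz ≤ fs/2 = 9.31 kHz, passes unchanged.
17.8 kHz and 38.06 kHz both map to 0.82 kHz.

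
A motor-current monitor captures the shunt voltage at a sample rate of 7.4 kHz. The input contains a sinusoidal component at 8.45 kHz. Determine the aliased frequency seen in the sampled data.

8.45 kHz mod fs = 1.05 kHz.
1.05 kHz ≤ fs/2 = 3.7 kHz, appears at 1.05 kHz.

1.05 kHz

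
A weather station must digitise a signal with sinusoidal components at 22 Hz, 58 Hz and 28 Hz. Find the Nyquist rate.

Highest-frequency component: 58 Hz.
Nyquist rate = 2 × 58 Hz = 116 Hz.

116 Hz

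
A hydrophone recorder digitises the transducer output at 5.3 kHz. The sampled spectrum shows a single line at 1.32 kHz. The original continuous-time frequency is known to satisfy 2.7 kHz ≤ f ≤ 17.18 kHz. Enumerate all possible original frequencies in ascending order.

Frequencies that alias to 1.32 kHz are k·fs ± 1.32 kHz for integer k ≥ 0.
k=0: 1.32 kHz.
k=1: 3.98 kHz, 6.62 kHz.
k=2: 9.28 kHz, 11.92 kHz.
k=3: 14.58 kHz, 17.22 kHz.
k=4: 19.88 kHz, 22.52 kHz.
Within [2.7 kHz, 17.18 kHz]: 3.98 kHz, 6.62 kHz, 9.28 kHz, 11.92 kHz, 14.58 kHz.

3.98 kHz, 6.62 kHz, 9.28 kHz, 11.92 kHz, 14.58 kHz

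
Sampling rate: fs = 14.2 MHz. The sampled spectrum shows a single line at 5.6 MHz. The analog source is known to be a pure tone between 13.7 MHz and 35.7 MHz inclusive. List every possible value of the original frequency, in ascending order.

Frequencies that alias to 5.6 MHz are k·fs ± 5.6 MHz for integer k ≥ 0.
k=0: 5.6 MHz.
k=1: 8.6 MHz, 19.8 MHz.
k=2: 22.8 MHz, 34 MHz.
k=3: 37 MHz, 48.2 MHz.
Within [13.7 MHz, 35.7 MHz]: 19.8 MHz, 22.8 MHz, 34 MHz.

19.8 MHz, 22.8 MHz, 34 MHz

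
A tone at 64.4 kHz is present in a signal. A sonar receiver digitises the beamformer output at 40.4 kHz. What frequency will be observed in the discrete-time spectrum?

16.4 kHz

64.4 kHz mod fs = 24 kHz.
24 kHz > fs/2 = 20.2 kHz, folds to fs − 24 kHz = 16.4 kHz.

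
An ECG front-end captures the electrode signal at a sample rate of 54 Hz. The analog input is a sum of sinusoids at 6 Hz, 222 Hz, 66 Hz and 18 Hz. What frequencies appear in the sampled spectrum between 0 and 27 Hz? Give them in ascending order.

fs/2 = 27 Hz.
6 Hz ≤ fs/2 = 27 Hz, passes unchanged.
222 Hz mod fs = 6 Hz.
6 Hz ≤ fs/2 = 27 Hz, appears at 6 Hz.
66 Hz mod fs = 12 Hz.
12 Hz ≤ fs/2 = 27 Hz, appears at 12 Hz.
18 Hz ≤ fs/2 = 27 Hz, passes unchanged.
Distinct values: {6 Hz, 12 Hz, 18 Hz}.

6 Hz, 12 Hz, 18 Hz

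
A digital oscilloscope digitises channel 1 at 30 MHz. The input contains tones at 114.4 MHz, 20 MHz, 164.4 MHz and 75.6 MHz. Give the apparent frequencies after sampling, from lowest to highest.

fs/2 = 15 MHz.
114.4 MHz mod fs = 24.4 MHz.
24.4 MHz > fs/2 = 15 MHz, folds to fs − 24.4 MHz = 5.6 MHz.
20 MHz > fs/2 = 15 MHz, folds to fs − 20 MHz = 10 MHz.
164.4 MHz mod fs = 14.4 MHz.
14.4 MHz ≤ fs/2 = 15 MHz, appears at 14.4 MHz.
75.6 MHz mod fs = 15.6 MHz.
15.6 MHz > fs/2 = 15 MHz, folds to fs − 15.6 MHz = 14.4 MHz.
Distinct values: {5.6 MHz, 10 MHz, 14.4 MHz}.

5.6 MHz, 10 MHz, 14.4 MHz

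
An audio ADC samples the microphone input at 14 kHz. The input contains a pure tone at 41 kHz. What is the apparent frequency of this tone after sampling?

41 kHz mod fs = 13 kHz.
13 kHz > fs/2 = 7 kHz, folds to fs − 13 kHz = 1 kHz.

1 kHz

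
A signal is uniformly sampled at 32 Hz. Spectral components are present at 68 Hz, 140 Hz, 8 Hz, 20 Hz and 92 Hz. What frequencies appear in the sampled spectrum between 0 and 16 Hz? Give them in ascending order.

4 Hz, 8 Hz, 12 Hz

fs/2 = 16 Hz.
68 Hz mod fs = 4 Hz.
4 Hz ≤ fs/2 = 16 Hz, appears at 4 Hz.
140 Hz mod fs = 12 Hz.
12 Hz ≤ fs/2 = 16 Hz, appears at 12 Hz.
8 Hz ≤ fs/2 = 16 Hz, passes unchanged.
20 Hz > fs/2 = 16 Hz, folds to fs − 20 Hz = 12 Hz.
92 Hz mod fs = 28 Hz.
28 Hz > fs/2 = 16 Hz, folds to fs − 28 Hz = 4 Hz.
Distinct values: {4 Hz, 8 Hz, 12 Hz}.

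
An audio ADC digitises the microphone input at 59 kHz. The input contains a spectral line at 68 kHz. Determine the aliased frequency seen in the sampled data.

9 kHz

68 kHz mod fs = 9 kHz.
9 kHz ≤ fs/2 = 29.5 kHz, appears at 9 kHz.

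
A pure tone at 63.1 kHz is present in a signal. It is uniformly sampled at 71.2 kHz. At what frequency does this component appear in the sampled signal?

8.1 kHz

63.1 kHz > fs/2 = 35.6 kHz, folds to fs − 63.1 kHz = 8.1 kHz.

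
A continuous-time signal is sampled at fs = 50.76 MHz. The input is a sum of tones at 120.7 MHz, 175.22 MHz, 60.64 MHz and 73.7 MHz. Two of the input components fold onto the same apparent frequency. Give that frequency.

22.94 MHz

fs/2 = 25.38 MHz.
120.7 MHz mod fs = 19.18 MHz.
19.18 MHz ≤ fs/2 = 25.38 MHz, appears at 19.18 MHz.
175.22 MHz mod fs = 22.94 MHz.
22.94 MHz ≤ fs/2 = 25.38 MHz, appears at 22.94 MHz.
60.64 MHz mod fs = 9.88 MHz.
9.88 MHz ≤ fs/2 = 25.38 MHz, appears at 9.88 MHz.
73.7 MHz mod fs = 22.94 MHz.
22.94 MHz ≤ fs/2 = 25.38 MHz, appears at 22.94 MHz.
73.7 MHz and 175.22 MHz both map to 22.94 MHz.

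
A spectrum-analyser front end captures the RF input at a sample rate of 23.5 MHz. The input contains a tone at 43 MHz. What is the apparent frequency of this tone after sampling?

43 MHz mod fs = 19.5 MHz.
19.5 MHz > fs/2 = 11.75 MHz, folds to fs − 19.5 MHz = 4 MHz.

4 MHz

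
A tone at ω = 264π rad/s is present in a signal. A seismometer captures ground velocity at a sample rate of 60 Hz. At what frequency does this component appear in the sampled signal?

ω = 264π rad/s → f = ω/(2π) = 132 Hz.
132 Hz mod fs = 12 Hz.
12 Hz ≤ fs/2 = 30 Hz, appears at 12 Hz.

12 Hz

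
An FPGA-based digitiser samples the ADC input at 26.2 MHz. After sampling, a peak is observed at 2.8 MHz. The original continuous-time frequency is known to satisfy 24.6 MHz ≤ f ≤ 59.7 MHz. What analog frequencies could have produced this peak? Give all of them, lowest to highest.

Frequencies that alias to 2.8 MHz are k·fs ± 2.8 MHz for integer k ≥ 0.
k=0: 2.8 MHz.
k=1: 23.4 MHz, 29 MHz.
k=2: 49.6 MHz, 55.2 MHz.
k=3: 75.8 MHz, 81.4 MHz.
Within [24.6 MHz, 59.7 MHz]: 29 MHz, 49.6 MHz, 55.2 MHz.

29 MHz, 49.6 MHz, 55.2 MHz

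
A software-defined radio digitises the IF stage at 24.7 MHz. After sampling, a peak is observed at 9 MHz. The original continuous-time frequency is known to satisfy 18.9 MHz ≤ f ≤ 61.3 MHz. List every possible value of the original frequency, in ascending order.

Frequencies that alias to 9 MHz are k·fs ± 9 MHz for integer k ≥ 0.
k=0: 9 MHz.
k=1: 15.7 MHz, 33.7 MHz.
k=2: 40.4 MHz, 58.4 MHz.
k=3: 65.1 MHz, 83.1 MHz.
Within [18.9 MHz, 61.3 MHz]: 33.7 MHz, 40.4 MHz, 58.4 MHz.

33.7 MHz, 40.4 MHz, 58.4 MHz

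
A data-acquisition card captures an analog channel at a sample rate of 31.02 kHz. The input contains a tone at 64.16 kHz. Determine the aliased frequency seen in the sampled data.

64.16 kHz mod fs = 2.12 kHz.
2.12 kHz ≤ fs/2 = 15.51 kHz, appears at 2.12 kHz.

2.12 kHz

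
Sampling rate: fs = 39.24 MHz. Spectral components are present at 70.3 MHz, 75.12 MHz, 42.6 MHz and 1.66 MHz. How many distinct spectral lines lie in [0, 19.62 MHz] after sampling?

fs/2 = 19.62 MHz.
70.3 MHz mod fs = 31.06 MHz.
31.06 MHz > fs/2 = 19.62 MHz, folds to fs − 31.06 MHz = 8.18 MHz.
75.12 MHz mod fs = 35.88 MHz.
35.88 MHz > fs/2 = 19.62 MHz, folds to fs − 35.88 MHz = 3.36 MHz.
42.6 MHz mod fs = 3.36 MHz.
3.36 MHz ≤ fs/2 = 19.62 MHz, appears at 3.36 MHz.
1.66 MHz ≤ fs/2 = 19.62 MHz, passes unchanged.
Distinct values: {1.66 MHz, 3.36 MHz, 8.18 MHz} → 3.

3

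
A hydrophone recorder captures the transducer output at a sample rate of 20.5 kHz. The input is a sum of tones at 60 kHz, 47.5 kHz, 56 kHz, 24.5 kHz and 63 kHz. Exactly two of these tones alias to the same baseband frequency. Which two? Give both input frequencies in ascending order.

60 kHz, 63 kHz

fs/2 = 10.25 kHz.
60 kHz mod fs = 19 kHz.
19 kHz > fs/2 = 10.25 kHz, folds to fs − 19 kHz = 1.5 kHz.
47.5 kHz mod fs = 6.5 kHz.
6.5 kHz ≤ fs/2 = 10.25 kHz, appears at 6.5 kHz.
56 kHz mod fs = 15 kHz.
15 kHz > fs/2 = 10.25 kHz, folds to fs − 15 kHz = 5.5 kHz.
24.5 kHz mod fs = 4 kHz.
4 kHz ≤ fs/2 = 10.25 kHz, appears at 4 kHz.
63 kHz mod fs = 1.5 kHz.
1.5 kHz ≤ fs/2 = 10.25 kHz, appears at 1.5 kHz.
60 kHz and 63 kHz both map to 1.5 kHz.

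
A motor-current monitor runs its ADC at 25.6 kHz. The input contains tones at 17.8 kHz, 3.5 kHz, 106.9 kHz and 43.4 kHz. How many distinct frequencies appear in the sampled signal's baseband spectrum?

3

fs/2 = 12.8 kHz.
17.8 kHz > fs/2 = 12.8 kHz, folds to fs − 17.8 kHz = 7.8 kHz.
3.5 kHz ≤ fs/2 = 12.8 kHz, passes unchanged.
106.9 kHz mod fs = 4.5 kHz.
4.5 kHz ≤ fs/2 = 12.8 kHz, appears at 4.5 kHz.
43.4 kHz mod fs = 17.8 kHz.
17.8 kHz > fs/2 = 12.8 kHz, folds to fs − 17.8 kHz = 7.8 kHz.
Distinct values: {3.5 kHz, 4.5 kHz, 7.8 kHz} → 3.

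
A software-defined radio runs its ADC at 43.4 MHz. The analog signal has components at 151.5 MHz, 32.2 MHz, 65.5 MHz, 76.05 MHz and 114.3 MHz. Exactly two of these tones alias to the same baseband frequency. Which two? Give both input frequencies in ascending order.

65.5 MHz, 151.5 MHz

fs/2 = 21.7 MHz.
151.5 MHz mod fs = 21.3 MHz.
21.3 MHz ≤ fs/2 = 21.7 MHz, appears at 21.3 MHz.
32.2 MHz > fs/2 = 21.7 MHz, folds to fs − 32.2 MHz = 11.2 MHz.
65.5 MHz mod fs = 22.1 MHz.
22.1 MHz > fs/2 = 21.7 MHz, folds to fs − 22.1 MHz = 21.3 MHz.
76.05 MHz mod fs = 32.65 MHz.
32.65 MHz > fs/2 = 21.7 MHz, folds to fs − 32.65 MHz = 10.75 MHz.
114.3 MHz mod fs = 27.5 MHz.
27.5 MHz > fs/2 = 21.7 MHz, folds to fs − 27.5 MHz = 15.9 MHz.
65.5 MHz and 151.5 MHz both map to 21.3 MHz.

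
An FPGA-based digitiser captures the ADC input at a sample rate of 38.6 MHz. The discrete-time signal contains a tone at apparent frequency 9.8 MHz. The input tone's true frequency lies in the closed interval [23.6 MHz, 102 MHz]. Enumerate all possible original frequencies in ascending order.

28.8 MHz, 48.4 MHz, 67.4 MHz, 87 MHz

Frequencies that alias to 9.8 MHz are k·fs ± 9.8 MHz for integer k ≥ 0.
k=0: 9.8 MHz.
k=1: 28.8 MHz, 48.4 MHz.
k=2: 67.4 MHz, 87 MHz.
k=3: 106 MHz, 125.6 MHz.
Within [23.6 MHz, 102 MHz]: 28.8 MHz, 48.4 MHz, 67.4 MHz, 87 MHz.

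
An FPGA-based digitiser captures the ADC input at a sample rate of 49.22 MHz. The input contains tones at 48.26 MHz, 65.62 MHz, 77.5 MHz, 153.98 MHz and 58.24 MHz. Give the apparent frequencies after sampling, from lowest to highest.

fs/2 = 24.61 MHz.
48.26 MHz > fs/2 = 24.61 MHz, folds to fs − 48.26 MHz = 0.96 MHz.
65.62 MHz mod fs = 16.4 MHz.
16.4 MHz ≤ fs/2 = 24.61 MHz, appears at 16.4 MHz.
77.5 MHz mod fs = 28.28 MHz.
28.28 MHz > fs/2 = 24.61 MHz, folds to fs − 28.28 MHz = 20.94 MHz.
153.98 MHz mod fs = 6.32 MHz.
6.32 MHz ≤ fs/2 = 24.61 MHz, appears at 6.32 MHz.
58.24 MHz mod fs = 9.02 MHz.
9.02 MHz ≤ fs/2 = 24.61 MHz, appears at 9.02 MHz.
Distinct values: {0.96 MHz, 6.32 MHz, 9.02 MHz, 16.4 MHz, 20.94 MHz}.

0.96 MHz, 6.32 MHz, 9.02 MHz, 16.4 MHz, 20.94 MHz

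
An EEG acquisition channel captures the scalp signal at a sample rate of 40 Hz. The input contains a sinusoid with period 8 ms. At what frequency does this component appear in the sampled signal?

5 Hz

T = 8 ms → f = 1/T = 125 Hz.
125 Hz mod fs = 5 Hz.
5 Hz ≤ fs/2 = 20 Hz, appears at 5 Hz.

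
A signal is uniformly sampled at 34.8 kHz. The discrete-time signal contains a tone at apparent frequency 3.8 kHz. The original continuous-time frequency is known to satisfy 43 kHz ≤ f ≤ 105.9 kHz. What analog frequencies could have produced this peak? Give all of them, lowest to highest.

65.8 kHz, 73.4 kHz, 100.6 kHz

Frequencies that alias to 3.8 kHz are k·fs ± 3.8 kHz for integer k ≥ 0.
k=0: 3.8 kHz.
k=1: 31 kHz, 38.6 kHz.
k=2: 65.8 kHz, 73.4 kHz.
k=3: 100.6 kHz, 108.2 kHz.
k=4: 135.4 kHz, 143 kHz.
Within [43 kHz, 105.9 kHz]: 65.8 kHz, 73.4 kHz, 100.6 kHz.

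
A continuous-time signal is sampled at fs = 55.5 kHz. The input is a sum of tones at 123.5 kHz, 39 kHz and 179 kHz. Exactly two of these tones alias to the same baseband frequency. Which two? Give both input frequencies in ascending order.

fs/2 = 27.75 kHz.
123.5 kHz mod fs = 12.5 kHz.
12.5 kHz ≤ fs/2 = 27.75 kHz, appears at 12.5 kHz.
39 kHz > fs/2 = 27.75 kHz, folds to fs − 39 kHz = 16.5 kHz.
179 kHz mod fs = 12.5 kHz.
12.5 kHz ≤ fs/2 = 27.75 kHz, appears at 12.5 kHz.
123.5 kHz and 179 kHz both map to 12.5 kHz.

123.5 kHz, 179 kHz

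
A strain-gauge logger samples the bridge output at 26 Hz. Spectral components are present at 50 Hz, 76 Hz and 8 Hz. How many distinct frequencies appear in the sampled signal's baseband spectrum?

fs/2 = 13 Hz.
50 Hz mod fs = 24 Hz.
24 Hz > fs/2 = 13 Hz, folds to fs − 24 Hz = 2 Hz.
76 Hz mod fs = 24 Hz.
24 Hz > fs/2 = 13 Hz, folds to fs − 24 Hz = 2 Hz.
8 Hz ≤ fs/2 = 13 Hz, passes unchanged.
Distinct values: {2 Hz, 8 Hz} → 2.

2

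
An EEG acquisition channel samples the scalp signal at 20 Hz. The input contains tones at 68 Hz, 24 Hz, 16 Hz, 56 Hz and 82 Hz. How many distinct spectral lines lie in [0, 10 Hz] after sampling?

3

fs/2 = 10 Hz.
68 Hz mod fs = 8 Hz.
8 Hz ≤ fs/2 = 10 Hz, appears at 8 Hz.
24 Hz mod fs = 4 Hz.
4 Hz ≤ fs/2 = 10 Hz, appears at 4 Hz.
16 Hz > fs/2 = 10 Hz, folds to fs − 16 Hz = 4 Hz.
56 Hz mod fs = 16 Hz.
16 Hz > fs/2 = 10 Hz, folds to fs − 16 Hz = 4 Hz.
82 Hz mod fs = 2 Hz.
2 Hz ≤ fs/2 = 10 Hz, appears at 2 Hz.
Distinct values: {2 Hz, 4 Hz, 8 Hz} → 3.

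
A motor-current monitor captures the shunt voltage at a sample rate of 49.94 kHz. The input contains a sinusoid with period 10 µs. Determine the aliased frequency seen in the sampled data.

0.12 kHz

T = 10 µs → f = 1/T = 100 kHz.
100 kHz mod fs = 0.12 kHz.
0.12 kHz ≤ fs/2 = 24.97 kHz, appears at 0.12 kHz.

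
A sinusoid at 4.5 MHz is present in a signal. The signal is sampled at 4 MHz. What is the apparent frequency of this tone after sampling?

4.5 MHz mod fs = 0.5 MHz.
0.5 MHz ≤ fs/2 = 2 MHz, appears at 0.5 MHz.

0.5 MHz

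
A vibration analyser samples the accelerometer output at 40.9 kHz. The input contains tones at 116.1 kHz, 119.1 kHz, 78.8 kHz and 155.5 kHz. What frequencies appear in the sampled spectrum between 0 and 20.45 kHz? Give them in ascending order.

fs/2 = 20.45 kHz.
116.1 kHz mod fs = 34.3 kHz.
34.3 kHz > fs/2 = 20.45 kHz, folds to fs − 34.3 kHz = 6.6 kHz.
119.1 kHz mod fs = 37.3 kHz.
37.3 kHz > fs/2 = 20.45 kHz, folds to fs − 37.3 kHz = 3.6 kHz.
78.8 kHz mod fs = 37.9 kHz.
37.9 kHz > fs/2 = 20.45 kHz, folds to fs − 37.9 kHz = 3 kHz.
155.5 kHz mod fs = 32.8 kHz.
32.8 kHz > fs/2 = 20.45 kHz, folds to fs − 32.8 kHz = 8.1 kHz.
Distinct values: {3 kHz, 3.6 kHz, 6.6 kHz, 8.1 kHz}.

3 kHz, 3.6 kHz, 6.6 kHz, 8.1 kHz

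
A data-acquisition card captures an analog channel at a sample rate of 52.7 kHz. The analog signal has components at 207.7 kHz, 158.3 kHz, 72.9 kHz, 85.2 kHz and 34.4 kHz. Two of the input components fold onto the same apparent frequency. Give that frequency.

20.2 kHz

fs/2 = 26.35 kHz.
207.7 kHz mod fs = 49.6 kHz.
49.6 kHz > fs/2 = 26.35 kHz, folds to fs − 49.6 kHz = 3.1 kHz.
158.3 kHz mod fs = 0.2 kHz.
0.2 kHz ≤ fs/2 = 26.35 kHz, appears at 0.2 kHz.
72.9 kHz mod fs = 20.2 kHz.
20.2 kHz ≤ fs/2 = 26.35 kHz, appears at 20.2 kHz.
85.2 kHz mod fs = 32.5 kHz.
32.5 kHz > fs/2 = 26.35 kHz, folds to fs − 32.5 kHz = 20.2 kHz.
34.4 kHz > fs/2 = 26.35 kHz, folds to fs − 34.4 kHz = 18.3 kHz.
72.9 kHz and 85.2 kHz both map to 20.2 kHz.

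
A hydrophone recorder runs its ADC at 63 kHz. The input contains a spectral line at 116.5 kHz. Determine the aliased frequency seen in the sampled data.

9.5 kHz

116.5 kHz mod fs = 53.5 kHz.
53.5 kHz > fs/2 = 31.5 kHz, folds to fs − 53.5 kHz = 9.5 kHz.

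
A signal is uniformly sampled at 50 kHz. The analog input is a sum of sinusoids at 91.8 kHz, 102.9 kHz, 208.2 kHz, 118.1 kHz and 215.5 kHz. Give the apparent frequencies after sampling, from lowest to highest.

2.9 kHz, 8.2 kHz, 15.5 kHz, 18.1 kHz

fs/2 = 25 kHz.
91.8 kHz mod fs = 41.8 kHz.
41.8 kHz > fs/2 = 25 kHz, folds to fs − 41.8 kHz = 8.2 kHz.
102.9 kHz mod fs = 2.9 kHz.
2.9 kHz ≤ fs/2 = 25 kHz, appears at 2.9 kHz.
208.2 kHz mod fs = 8.2 kHz.
8.2 kHz ≤ fs/2 = 25 kHz, appears at 8.2 kHz.
118.1 kHz mod fs = 18.1 kHz.
18.1 kHz ≤ fs/2 = 25 kHz, appears at 18.1 kHz.
215.5 kHz mod fs = 15.5 kHz.
15.5 kHz ≤ fs/2 = 25 kHz, appears at 15.5 kHz.
Distinct values: {2.9 kHz, 8.2 kHz, 15.5 kHz, 18.1 kHz}.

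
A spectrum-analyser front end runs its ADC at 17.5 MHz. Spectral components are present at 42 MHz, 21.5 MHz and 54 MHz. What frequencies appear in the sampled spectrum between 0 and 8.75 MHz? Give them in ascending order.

fs/2 = 8.75 MHz.
42 MHz mod fs = 7 MHz.
7 MHz ≤ fs/2 = 8.75 MHz, appears at 7 MHz.
21.5 MHz mod fs = 4 MHz.
4 MHz ≤ fs/2 = 8.75 MHz, appears at 4 MHz.
54 MHz mod fs = 1.5 MHz.
1.5 MHz ≤ fs/2 = 8.75 MHz, appears at 1.5 MHz.
Distinct values: {1.5 MHz, 4 MHz, 7 MHz}.

1.5 MHz, 4 MHz, 7 MHz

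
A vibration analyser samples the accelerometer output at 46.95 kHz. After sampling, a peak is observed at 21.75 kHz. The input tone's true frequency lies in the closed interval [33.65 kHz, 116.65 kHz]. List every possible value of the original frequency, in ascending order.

68.7 kHz, 72.15 kHz, 115.65 kHz

Frequencies that alias to 21.75 kHz are k·fs ± 21.75 kHz for integer k ≥ 0.
k=0: 21.75 kHz.
k=1: 25.2 kHz, 68.7 kHz.
k=2: 72.15 kHz, 115.65 kHz.
k=3: 119.1 kHz, 162.6 kHz.
Within [33.65 kHz, 116.65 kHz]: 68.7 kHz, 72.15 kHz, 115.65 kHz.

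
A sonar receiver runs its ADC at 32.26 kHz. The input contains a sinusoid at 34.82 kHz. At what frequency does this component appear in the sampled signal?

2.56 kHz

34.82 kHz mod fs = 2.56 kHz.
2.56 kHz ≤ fs/2 = 16.13 kHz, appears at 2.56 kHz.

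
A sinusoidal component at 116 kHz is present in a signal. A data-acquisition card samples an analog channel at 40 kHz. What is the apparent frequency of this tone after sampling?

116 kHz mod fs = 36 kHz.
36 kHz > fs/2 = 20 kHz, folds to fs − 36 kHz = 4 kHz.

4 kHz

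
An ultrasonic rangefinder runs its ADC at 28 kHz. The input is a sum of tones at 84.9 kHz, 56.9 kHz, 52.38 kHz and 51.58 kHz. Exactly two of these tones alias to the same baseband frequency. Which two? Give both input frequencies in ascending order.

56.9 kHz, 84.9 kHz

fs/2 = 14 kHz.
84.9 kHz mod fs = 0.9 kHz.
0.9 kHz ≤ fs/2 = 14 kHz, appears at 0.9 kHz.
56.9 kHz mod fs = 0.9 kHz.
0.9 kHz ≤ fs/2 = 14 kHz, appears at 0.9 kHz.
52.38 kHz mod fs = 24.38 kHz.
24.38 kHz > fs/2 = 14 kHz, folds to fs − 24.38 kHz = 3.62 kHz.
51.58 kHz mod fs = 23.58 kHz.
23.58 kHz > fs/2 = 14 kHz, folds to fs − 23.58 kHz = 4.42 kHz.
56.9 kHz and 84.9 kHz both map to 0.9 kHz.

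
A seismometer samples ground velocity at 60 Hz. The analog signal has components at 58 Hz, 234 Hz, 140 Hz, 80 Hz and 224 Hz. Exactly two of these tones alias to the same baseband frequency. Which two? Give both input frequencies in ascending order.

80 Hz, 140 Hz

fs/2 = 30 Hz.
58 Hz > fs/2 = 30 Hz, folds to fs − 58 Hz = 2 Hz.
234 Hz mod fs = 54 Hz.
54 Hz > fs/2 = 30 Hz, folds to fs − 54 Hz = 6 Hz.
140 Hz mod fs = 20 Hz.
20 Hz ≤ fs/2 = 30 Hz, appears at 20 Hz.
80 Hz mod fs = 20 Hz.
20 Hz ≤ fs/2 = 30 Hz, appears at 20 Hz.
224 Hz mod fs = 44 Hz.
44 Hz > fs/2 = 30 Hz, folds to fs − 44 Hz = 16 Hz.
80 Hz and 140 Hz both map to 20 Hz.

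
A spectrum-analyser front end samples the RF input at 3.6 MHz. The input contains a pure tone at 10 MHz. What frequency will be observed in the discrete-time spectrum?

0.8 MHz

10 MHz mod fs = 2.8 MHz.
2.8 MHz > fs/2 = 1.8 MHz, folds to fs − 2.8 MHz = 0.8 MHz.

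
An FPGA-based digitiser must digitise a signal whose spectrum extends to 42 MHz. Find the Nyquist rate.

84 MHz

Nyquist rate = 2 × 42 MHz = 84 MHz.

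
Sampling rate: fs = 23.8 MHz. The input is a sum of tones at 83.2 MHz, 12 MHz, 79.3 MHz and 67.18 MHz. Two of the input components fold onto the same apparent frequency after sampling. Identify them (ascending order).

fs/2 = 11.9 MHz.
83.2 MHz mod fs = 11.8 MHz.
11.8 MHz ≤ fs/2 = 11.9 MHz, appears at 11.8 MHz.
12 MHz > fs/2 = 11.9 MHz, folds to fs − 12 MHz = 11.8 MHz.
79.3 MHz mod fs = 7.9 MHz.
7.9 MHz ≤ fs/2 = 11.9 MHz, appears at 7.9 MHz.
67.18 MHz mod fs = 19.58 MHz.
19.58 MHz > fs/2 = 11.9 MHz, folds to fs − 19.58 MHz = 4.22 MHz.
12 MHz and 83.2 MHz both map to 11.8 MHz.

12 MHz, 83.2 MHz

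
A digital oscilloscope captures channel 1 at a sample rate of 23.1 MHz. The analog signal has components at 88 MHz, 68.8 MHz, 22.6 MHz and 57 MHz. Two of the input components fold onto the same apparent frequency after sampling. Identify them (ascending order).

fs/2 = 11.55 MHz.
88 MHz mod fs = 18.7 MHz.
18.7 MHz > fs/2 = 11.55 MHz, folds to fs − 18.7 MHz = 4.4 MHz.
68.8 MHz mod fs = 22.6 MHz.
22.6 MHz > fs/2 = 11.55 MHz, folds to fs − 22.6 MHz = 0.5 MHz.
22.6 MHz > fs/2 = 11.55 MHz, folds to fs − 22.6 MHz = 0.5 MHz.
57 MHz mod fs = 10.8 MHz.
10.8 MHz ≤ fs/2 = 11.55 MHz, appears at 10.8 MHz.
22.6 MHz and 68.8 MHz both map to 0.5 MHz.

22.6 MHz, 68.8 MHz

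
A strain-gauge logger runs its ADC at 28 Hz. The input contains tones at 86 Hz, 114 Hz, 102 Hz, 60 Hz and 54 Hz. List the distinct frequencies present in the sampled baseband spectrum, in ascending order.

2 Hz, 4 Hz, 10 Hz

fs/2 = 14 Hz.
86 Hz mod fs = 2 Hz.
2 Hz ≤ fs/2 = 14 Hz, appears at 2 Hz.
114 Hz mod fs = 2 Hz.
2 Hz ≤ fs/2 = 14 Hz, appears at 2 Hz.
102 Hz mod fs = 18 Hz.
18 Hz > fs/2 = 14 Hz, folds to fs − 18 Hz = 10 Hz.
60 Hz mod fs = 4 Hz.
4 Hz ≤ fs/2 = 14 Hz, appears at 4 Hz.
54 Hz mod fs = 26 Hz.
26 Hz > fs/2 = 14 Hz, folds to fs − 26 Hz = 2 Hz.
Distinct values: {2 Hz, 4 Hz, 10 Hz}.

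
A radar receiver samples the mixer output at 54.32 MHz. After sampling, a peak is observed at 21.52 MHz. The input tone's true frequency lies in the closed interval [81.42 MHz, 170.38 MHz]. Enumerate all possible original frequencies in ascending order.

Frequencies that alias to 21.52 MHz are k·fs ± 21.52 MHz for integer k ≥ 0.
k=0: 21.52 MHz.
k=1: 32.8 MHz, 75.84 MHz.
k=2: 87.12 MHz, 130.16 MHz.
k=3: 141.44 MHz, 184.48 MHz.
k=4: 195.76 MHz, 238.8 MHz.
Within [81.42 MHz, 170.38 MHz]: 87.12 MHz, 130.16 MHz, 141.44 MHz.

87.12 MHz, 130.16 MHz, 141.44 MHz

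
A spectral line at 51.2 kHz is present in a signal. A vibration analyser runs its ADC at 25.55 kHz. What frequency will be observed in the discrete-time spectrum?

0.1 kHz

51.2 kHz mod fs = 0.1 kHz.
0.1 kHz ≤ fs/2 = 12.775 kHz, appears at 0.1 kHz.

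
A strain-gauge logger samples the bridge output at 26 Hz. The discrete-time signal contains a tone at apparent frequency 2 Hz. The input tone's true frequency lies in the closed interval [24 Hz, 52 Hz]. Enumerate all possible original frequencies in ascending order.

Frequencies that alias to 2 Hz are k·fs ± 2 Hz for integer k ≥ 0.
k=0: 2 Hz.
k=1: 24 Hz, 28 Hz.
k=2: 50 Hz, 54 Hz.
k=3: 76 Hz, 80 Hz.
Within [24 Hz, 52 Hz]: 24 Hz, 28 Hz, 50 Hz.

24 Hz, 28 Hz, 50 Hz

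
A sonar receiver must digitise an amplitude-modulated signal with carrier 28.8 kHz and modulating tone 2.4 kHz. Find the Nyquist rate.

AM sidebands sit at fc ± fm = 26.4 kHz and 31.2 kHz.
Highest-frequency component: 31.2 kHz.
Nyquist rate = 2 × 31.2 kHz = 62.4 kHz.

62.4 kHz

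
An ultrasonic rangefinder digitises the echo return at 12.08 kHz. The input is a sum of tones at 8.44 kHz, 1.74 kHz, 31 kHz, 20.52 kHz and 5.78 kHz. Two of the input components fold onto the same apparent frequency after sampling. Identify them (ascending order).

8.44 kHz, 20.52 kHz

fs/2 = 6.04 kHz.
8.44 kHz > fs/2 = 6.04 kHz, folds to fs − 8.44 kHz = 3.64 kHz.
1.74 kHz ≤ fs/2 = 6.04 kHz, passes unchanged.
31 kHz mod fs = 6.84 kHz.
6.84 kHz > fs/2 = 6.04 kHz, folds to fs − 6.84 kHz = 5.24 kHz.
20.52 kHz mod fs = 8.44 kHz.
8.44 kHz > fs/2 = 6.04 kHz, folds to fs − 8.44 kHz = 3.64 kHz.
5.78 kHz ≤ fs/2 = 6.04 kHz, passes unchanged.
8.44 kHz and 20.52 kHz both map to 3.64 kHz.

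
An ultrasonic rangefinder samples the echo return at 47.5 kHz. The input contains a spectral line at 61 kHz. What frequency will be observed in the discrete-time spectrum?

61 kHz mod fs = 13.5 kHz.
13.5 kHz ≤ fs/2 = 23.75 kHz, appears at 13.5 kHz.

13.5 kHz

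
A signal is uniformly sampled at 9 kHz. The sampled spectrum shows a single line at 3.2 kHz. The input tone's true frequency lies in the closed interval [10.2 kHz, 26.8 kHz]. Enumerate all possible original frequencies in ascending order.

Frequencies that alias to 3.2 kHz are k·fs ± 3.2 kHz for integer k ≥ 0.
k=0: 3.2 kHz.
k=1: 5.8 kHz, 12.2 kHz.
k=2: 14.8 kHz, 21.2 kHz.
k=3: 23.8 kHz, 30.2 kHz.
k=4: 32.8 kHz, 39.2 kHz.
Within [10.2 kHz, 26.8 kHz]: 12.2 kHz, 14.8 kHz, 21.2 kHz, 23.8 kHz.

12.2 kHz, 14.8 kHz, 21.2 kHz, 23.8 kHz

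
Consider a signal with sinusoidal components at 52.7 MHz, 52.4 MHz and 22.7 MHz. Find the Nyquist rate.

105.4 MHz

Highest-frequency component: 52.7 MHz.
Nyquist rate = 2 × 52.7 MHz = 105.4 MHz.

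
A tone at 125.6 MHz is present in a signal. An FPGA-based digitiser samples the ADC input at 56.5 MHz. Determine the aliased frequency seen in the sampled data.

12.6 MHz

125.6 MHz mod fs = 12.6 MHz.
12.6 MHz ≤ fs/2 = 28.25 MHz, appears at 12.6 MHz.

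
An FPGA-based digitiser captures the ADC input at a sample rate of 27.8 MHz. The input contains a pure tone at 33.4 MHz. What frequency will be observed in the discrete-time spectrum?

5.6 MHz

33.4 MHz mod fs = 5.6 MHz.
5.6 MHz ≤ fs/2 = 13.9 MHz, appears at 5.6 MHz.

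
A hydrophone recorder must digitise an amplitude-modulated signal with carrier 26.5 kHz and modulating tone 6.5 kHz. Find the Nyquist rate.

66 kHz

AM sidebands sit at fc ± fm = 20 kHz and 33 kHz.
Highest-frequency component: 33 kHz.
Nyquist rate = 2 × 33 kHz = 66 kHz.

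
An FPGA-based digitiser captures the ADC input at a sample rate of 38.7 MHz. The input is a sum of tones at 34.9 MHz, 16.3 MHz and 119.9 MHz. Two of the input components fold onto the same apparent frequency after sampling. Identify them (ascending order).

34.9 MHz, 119.9 MHz

fs/2 = 19.35 MHz.
34.9 MHz > fs/2 = 19.35 MHz, folds to fs − 34.9 MHz = 3.8 MHz.
16.3 MHz ≤ fs/2 = 19.35 MHz, passes unchanged.
119.9 MHz mod fs = 3.8 MHz.
3.8 MHz ≤ fs/2 = 19.35 MHz, appears at 3.8 MHz.
34.9 MHz and 119.9 MHz both map to 3.8 MHz.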